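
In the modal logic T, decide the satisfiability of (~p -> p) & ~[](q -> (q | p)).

Unsatisfiable (every branch closes)

1. (~p -> p) & ~[](q -> (q | p)), 0
2. ~p -> p, 0
3. ~[](q -> (q | p)), 0
4. p, 0
5. ~(q -> (q | p)), 1
6. q, 1
7. ~(q | p), 1
8. ~q, 1
9. ~p, 1
Accessibility: 0R0, 0R1, 1R1
Branch closes: q and ~q both at 1.
Every branch closes; the branch above is one of them.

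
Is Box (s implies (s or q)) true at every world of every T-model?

Valid

Tableau for the negation not Box (s implies (s or q)):
1. not Box (s implies (s or q)), w0
2. not (s implies (s or q)), w1
3. s, w1
4. not (s or q), w1
5. not s, w1
6. not q, w1
Accessibility: w0Rw0, w0Rw1, w1Rw1
Branch closes: s and not s both at w1.
Every branch of the negation's tableau closes; the branch above is one of them.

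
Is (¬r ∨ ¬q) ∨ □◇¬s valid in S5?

Tableau for the negation ¬((¬r ∨ ¬q) ∨ □◇¬s):
1. ¬((¬r ∨ ¬q) ∨ □◇¬s), w0
2. ¬(¬r ∨ ¬q), w0   [¬∨-rule on 1]
3. ¬□◇¬s, w0   [¬∨-rule on 1]
4. r, w0   [¬∨-rule on 2]
5. q, w0   [¬∨-rule on 2]
6. ¬◇¬s, w1   [¬□-rule on 3: fresh world w1, w0Rw1]
7. s, w0   [¬◇-rule on 6 via w1Rw0]
8. s, w1   [¬◇-rule on 6 via w1Rw1]
Accessibility: w0Rw0, w0Rw1, w1Rw0, w1Rw1
The negation has an open branch (countermodel exists).

Not valid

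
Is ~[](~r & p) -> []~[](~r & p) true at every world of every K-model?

Tableau for the negation ~(~[](~r & p) -> []~[](~r & p)):
1. ~(~[](~r & p) -> []~[](~r & p)), w0
2. ~[](~r & p), w0   [~->-rule on 1]
3. ~[]~[](~r & p), w0   [~->-rule on 1]
4. ~(~r & p), w1   [~[]-rule on 2: fresh world w1, w0Rw1]
5. ~p, w1   [~&-rule on 4 (branches; this branch)]
6. [](~r & p), w2   [~[]-rule on 3: fresh world w2, w0Rw2]
Accessibility: w0Rw1, w0Rw2
The negation has an open branch (countermodel exists).

Invalid (countermodel exists)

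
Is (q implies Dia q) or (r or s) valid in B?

Tableau for the negation not ((q implies Dia q) or (r or s)):
1. not ((q implies Dia q) or (r or s)), w0
2. not (q implies Dia q), w0
3. not (r or s), w0
4. q, w0
5. not Dia q, w0
6. not r, w0
7. not s, w0
8. not q, w0
Accessibility: w0Rw0
Branch closes: q and not q both at w0.
Every branch of the negation's tableau closes; the branch above is one of them.

Yes, valid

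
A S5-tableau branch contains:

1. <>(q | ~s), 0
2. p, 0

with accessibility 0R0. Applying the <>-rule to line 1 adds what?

a fresh world 1 with 0R1, and q | ~s at 1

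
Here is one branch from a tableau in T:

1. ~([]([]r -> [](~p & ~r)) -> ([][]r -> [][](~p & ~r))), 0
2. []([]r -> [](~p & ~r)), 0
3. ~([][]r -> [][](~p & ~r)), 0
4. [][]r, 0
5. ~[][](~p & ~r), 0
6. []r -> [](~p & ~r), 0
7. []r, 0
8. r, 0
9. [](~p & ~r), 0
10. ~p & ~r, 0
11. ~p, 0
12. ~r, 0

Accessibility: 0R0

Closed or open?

Yes, closed

Both r and ~r appear at 0.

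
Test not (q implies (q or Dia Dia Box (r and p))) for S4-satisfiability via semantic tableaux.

1. not (q implies (q or Dia Dia Box (r and p))), w0
2. q, w0
3. not (q or Dia Dia Box (r and p)), w0
4. not q, w0
5. not Dia Dia Box (r and p), w0
Accessibility: w0Rw0
Branch closes: q and not q both at w0.
Every branch closes; the branch above is one of them.

Unsatisfiable (every branch closes)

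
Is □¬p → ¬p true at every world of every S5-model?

Tableau for the negation ¬(□¬p → ¬p):
1. ¬(□¬p → ¬p), 0
2. □¬p, 0
3. p, 0
4. ¬p, 0
Accessibility: 0R0
Branch closes: p and ¬p both at 0.
Every branch of the negation's tableau closes; the branch above is one of them.

Valid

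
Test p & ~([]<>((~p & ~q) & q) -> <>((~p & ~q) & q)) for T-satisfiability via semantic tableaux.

1. p & ~([]<>((~p & ~q) & q) -> <>((~p & ~q) & q)), u
2. p, u
3. ~([]<>((~p & ~q) & q) -> <>((~p & ~q) & q)), u
4. []<>((~p & ~q) & q), u
5. ~<>((~p & ~q) & q), u
6. <>((~p & ~q) & q), u
7. ~((~p & ~q) & q), u
8. ~(~p & ~q), u
9. q, u
10. (~p & ~q) & q, v
11. ~p & ~q, v
12. q, v
13. ~p, v
14. ~q, v
Accessibility: uRu, uRv, vRv
Branch closes: q and ~q both at v.
All branches of the tableau close; one closing branch shown above.

No, unsatisfiable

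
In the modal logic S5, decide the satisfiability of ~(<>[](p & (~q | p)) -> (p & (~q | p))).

Unsatisfiable

1. ~(<>[](p & (~q | p)) -> (p & (~q | p))), w0
2. <>[](p & (~q | p)), w0
3. ~(p & (~q | p)), w0
4. ~(~q | p), w0
5. q, w0
6. ~p, w0
7. [](p & (~q | p)), w1
8. p & (~q | p), w0
9. p, w0
10. ~q | p, w0
Accessibility: w0Rw0, w0Rw1, w1Rw0, w1Rw1
Branch closes: p and ~p both at w0.
Every branch closes; the branch above is one of them.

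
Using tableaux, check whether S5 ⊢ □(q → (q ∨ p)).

Tableau for the negation ¬□(q → (q ∨ p)):
1. ¬□(q → (q ∨ p)), 0
2. ¬(q → (q ∨ p)), 1   [¬□-rule on 1: fresh world 1, 0R1]
3. q, 1   [¬→-rule on 2]
4. ¬(q ∨ p), 1   [¬→-rule on 2]
5. ¬q, 1   [¬∨-rule on 4]
6. ¬p, 1   [¬∨-rule on 4]
Accessibility: 0R0, 0R1, 1R0, 1R1
Branch closes: q and ¬q both at 1.
All branches of the negation close; one closing branch shown above.

Valid in S5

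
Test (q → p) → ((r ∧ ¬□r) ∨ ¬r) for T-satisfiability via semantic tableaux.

Yes, satisfiable

1. (q → p) → ((r ∧ ¬□r) ∨ ¬r), u
2. (r ∧ ¬□r) ∨ ¬r, u
3. ¬r, u
Accessibility: uRu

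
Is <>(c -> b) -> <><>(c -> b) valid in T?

Tableau for the negation ~(<>(c -> b) -> <><>(c -> b)):
1. ~(<>(c -> b) -> <><>(c -> b)), 0
2. <>(c -> b), 0   [~->-rule on 1]
3. ~<><>(c -> b), 0   [~->-rule on 1]
4. ~<>(c -> b), 0   [~<>-rule on 3 via 0R0]
5. ~(c -> b), 0   [~<>-rule on 4 via 0R0]
6. c, 0   [~->-rule on 5]
7. ~b, 0   [~->-rule on 5]
8. c -> b, 1   [<>-rule on 2: fresh world 1, 0R1]
9. ~<>(c -> b), 1   [~<>-rule on 3 via 0R1]
10. ~(c -> b), 1   [~<>-rule on 4 via 0R1]
11. c, 1   [~->-rule on 10]
12. ~b, 1   [~->-rule on 10]
13. b, 1   [->-rule on 8 (branches; this branch)]
Accessibility: 0R0, 0R1, 1R1
Branch closes: b and ~b both at 1.
Every branch of the negation's tableau closes; the branch above is one of them.

Yes, valid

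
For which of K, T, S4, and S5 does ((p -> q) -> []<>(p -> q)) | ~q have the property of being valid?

S5-tableau for the negation ~(((p -> q) -> []<>(p -> q)) | ~q):
1. ~(((p -> q) -> []<>(p -> q)) | ~q), 0
2. ~((p -> q) -> []<>(p -> q)), 0
3. q, 0
4. p -> q, 0
5. ~[]<>(p -> q), 0
6. ~<>(p -> q), 1
7. ~(p -> q), 0
8. p, 0
9. ~q, 0
Accessibility: 0R0, 0R1, 1R0, 1R1
Branch closes: q and ~q both at 0.
Every branch closes (one shown): valid in S5.
S4-tableau for the negation ~(((p -> q) -> []<>(p -> q)) | ~q):
1. ~(((p -> q) -> []<>(p -> q)) | ~q), 0
2. ~((p -> q) -> []<>(p -> q)), 0
3. q, 0
4. p -> q, 0
5. ~[]<>(p -> q), 0
6. ~<>(p -> q), 1
7. ~(p -> q), 1
8. p, 1
9. ~q, 1
Accessibility: 0R0, 0R1, 1R1
Complete open branch: countermodel on an S4-frame, so not valid in S4, nor in K, T (the same frame is also a K-frame and a T-frame).

S5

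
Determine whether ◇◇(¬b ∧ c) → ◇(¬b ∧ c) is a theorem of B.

Tableau for the negation ¬(◇◇(¬b ∧ c) → ◇(¬b ∧ c)):
1. ¬(◇◇(¬b ∧ c) → ◇(¬b ∧ c)), 0
2. ◇◇(¬b ∧ c), 0   [¬→-rule on 1]
3. ¬◇(¬b ∧ c), 0   [¬→-rule on 1]
4. ¬(¬b ∧ c), 0   [¬◇-rule on 3 via 0R0]
5. ¬c, 0   [¬∧-rule on 4 (branches; this branch)]
6. ◇(¬b ∧ c), 1   [◇-rule on 2: fresh world 1, 0R1]
7. ¬(¬b ∧ c), 1   [¬◇-rule on 3 via 0R1]
8. ¬c, 1   [¬∧-rule on 7 (branches; this branch)]
9. ¬b ∧ c, 2   [◇-rule on 6: fresh world 2, 1R2]
10. ¬b, 2   [∧-rule on 9]
11. c, 2   [∧-rule on 9]
Accessibility: 0R0, 0R1, 1R0, 1R1, 1R2, 2R1, 2R2
The negation has an open branch (countermodel exists).

No, not valid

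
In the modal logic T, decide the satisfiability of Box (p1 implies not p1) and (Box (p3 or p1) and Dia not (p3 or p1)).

Unsatisfiable (every branch closes)

1. Box (p1 implies not p1) and (Box (p3 or p1) and Dia not (p3 or p1)), 0
2. Box (p1 implies not p1), 0
3. Box (p3 or p1) and Dia not (p3 or p1), 0
4. Box (p3 or p1), 0
5. Dia not (p3 or p1), 0
6. p1 implies not p1, 0
7. p3 or p1, 0
8. not p1, 0
9. p3, 0
10. not (p3 or p1), 1
11. not p3, 1
12. not p1, 1
13. p1 implies not p1, 1
14. p3 or p1, 1
15. p1, 1
Accessibility: 0R0, 0R1, 1R1
Branch closes: p1 and not p1 both at 1.
(One branch shown.) All branches close.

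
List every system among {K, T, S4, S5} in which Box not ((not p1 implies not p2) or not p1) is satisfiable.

K

T-tableau for the formula:
1. Box not ((not p1 implies not p2) or not p1), u
2. not ((not p1 implies not p2) or not p1), u   [Box-rule on 1 via uRu]
3. not (not p1 implies not p2), u   [neg-or-rule on 2]
4. p1, u   [neg-or-rule on 2]
5. not p1, u   [neg-implies-rule on 3]
6. p2, u   [neg-implies-rule on 3]
Accessibility: uRu
Branch closes: p1 and not p1 both at u.
Every branch closes (one shown): unsatisfiable in T, hence also in S4, S5 (every S4/S5-frame is a T-frame).
K-tableau for the formula:
1. Box not ((not p1 implies not p2) or not p1), u
Complete open branch: satisfiable in K.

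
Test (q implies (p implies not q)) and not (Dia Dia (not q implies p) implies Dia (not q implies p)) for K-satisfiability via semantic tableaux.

Satisfiable (open branch found)

1. (q implies (p implies not q)) and not (Dia Dia (not q implies p) implies Dia (not q implies p)), w0
2. q implies (p implies not q), w0
3. not (Dia Dia (not q implies p) implies Dia (not q implies p)), w0
4. Dia Dia (not q implies p), w0
5. not Dia (not q implies p), w0
6. p implies not q, w0
7. not q, w0
8. Dia (not q implies p), w1
9. not (not q implies p), w1
10. not q, w1
11. not p, w1
12. not q implies p, w2
13. p, w2
Accessibility: w0Rw1, w1Rw2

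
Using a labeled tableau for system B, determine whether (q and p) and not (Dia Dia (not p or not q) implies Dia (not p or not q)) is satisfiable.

1. (q and p) and not (Dia Dia (not p or not q) implies Dia (not p or not q)), w0
2. q and p, w0
3. not (Dia Dia (not p or not q) implies Dia (not p or not q)), w0
4. q, w0
5. p, w0
6. Dia Dia (not p or not q), w0
7. not Dia (not p or not q), w0
8. not (not p or not q), w0
9. Dia (not p or not q), w1
10. not (not p or not q), w1
11. p, w1
12. q, w1
13. not p or not q, w2
14. not q, w2
Accessibility: w0Rw0, w0Rw1, w1Rw0, w1Rw1, w1Rw2, w2Rw1, w2Rw2

Satisfiable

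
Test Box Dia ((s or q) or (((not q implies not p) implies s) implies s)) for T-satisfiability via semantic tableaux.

1. Box Dia ((s or q) or (((not q implies not p) implies s) implies s)), 0
2. Dia ((s or q) or (((not q implies not p) implies s) implies s)), 0
3. (s or q) or (((not q implies not p) implies s) implies s), 1
4. Dia ((s or q) or (((not q implies not p) implies s) implies s)), 1
5. ((not q implies not p) implies s) implies s, 1
6. s, 1
7. (s or q) or (((not q implies not p) implies s) implies s), 2
8. ((not q implies not p) implies s) implies s, 2
9. s, 2
Accessibility: 0R0, 0R1, 1R1, 1R2, 2R2

Satisfiable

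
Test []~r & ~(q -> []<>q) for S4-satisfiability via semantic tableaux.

1. []~r & ~(q -> []<>q), w0
2. []~r, w0
3. ~(q -> []<>q), w0
4. q, w0
5. ~[]<>q, w0
6. ~r, w0
7. ~<>q, w1
8. ~r, w1
9. ~q, w1
Accessibility: w0Rw0, w0Rw1, w1Rw1

Yes, satisfiable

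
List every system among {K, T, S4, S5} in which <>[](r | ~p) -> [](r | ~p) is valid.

S5

S4-tableau for the negation ~(<>[](r | ~p) -> [](r | ~p)):
1. ~(<>[](r | ~p) -> [](r | ~p)), w0
2. <>[](r | ~p), w0
3. ~[](r | ~p), w0
4. [](r | ~p), w1
5. r | ~p, w1
6. ~p, w1
7. ~(r | ~p), w2
8. ~r, w2
9. p, w2
Accessibility: w0Rw0, w0Rw1, w0Rw2, w1Rw1, w2Rw2
Complete open branch: countermodel on an S4-frame, so not valid in S4, nor in K, T (the same frame is also a K-frame and a T-frame).
S5-tableau for the negation ~(<>[](r | ~p) -> [](r | ~p)):
1. ~(<>[](r | ~p) -> [](r | ~p)), w0
2. <>[](r | ~p), w0
3. ~[](r | ~p), w0
4. [](r | ~p), w1
5. r | ~p, w0
6. r | ~p, w1
7. ~p, w0
8. ~p, w1
9. ~(r | ~p), w2
10. ~r, w2
11. p, w2
12. r | ~p, w2
13. ~p, w2
Accessibility: w0Rw0, w0Rw1, w0Rw2, w1Rw0, w1Rw1, w1Rw2, w2Rw0, w2Rw1, w2Rw2
Branch closes: p and ~p both at w2.
Every branch closes (one shown): valid in S5.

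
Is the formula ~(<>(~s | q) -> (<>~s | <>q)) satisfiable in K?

Unsatisfiable (every branch closes)

1. ~(<>(~s | q) -> (<>~s | <>q)), u
2. <>(~s | q), u
3. ~(<>~s | <>q), u
4. ~<>~s, u
5. ~<>q, u
6. ~s | q, v
7. s, v
8. ~q, v
9. q, v
Accessibility: uRv
Branch closes: q and ~q both at v.
Every branch closes; the branch above is one of them.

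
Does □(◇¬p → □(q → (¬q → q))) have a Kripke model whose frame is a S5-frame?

1. □(◇¬p → □(q → (¬q → q))), 0
2. ◇¬p → □(q → (¬q → q)), 0
3. □(q → (¬q → q)), 0
4. q → (¬q → q), 0
5. ¬q → q, 0
6. q, 0
Accessibility: 0R0

Satisfiable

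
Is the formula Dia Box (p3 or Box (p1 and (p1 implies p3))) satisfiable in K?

Yes, satisfiable

1. Dia Box (p3 or Box (p1 and (p1 implies p3))), 0
2. Box (p3 or Box (p1 and (p1 implies p3))), 1
Accessibility: 0R1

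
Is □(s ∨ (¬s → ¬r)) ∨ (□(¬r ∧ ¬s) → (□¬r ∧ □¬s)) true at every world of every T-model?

Yes, valid

Tableau for the negation ¬(□(s ∨ (¬s → ¬r)) ∨ (□(¬r ∧ ¬s) → (□¬r ∧ □¬s))):
1. ¬(□(s ∨ (¬s → ¬r)) ∨ (□(¬r ∧ ¬s) → (□¬r ∧ □¬s))), w0
2. ¬□(s ∨ (¬s → ¬r)), w0
3. ¬(□(¬r ∧ ¬s) → (□¬r ∧ □¬s)), w0
4. □(¬r ∧ ¬s), w0
5. ¬(□¬r ∧ □¬s), w0
6. ¬r ∧ ¬s, w0
7. ¬r, w0
8. ¬s, w0
9. ¬□¬s, w0
10. ¬(s ∨ (¬s → ¬r)), w1
11. ¬s, w1
12. ¬(¬s → ¬r), w1
13. r, w1
14. ¬r ∧ ¬s, w1
15. ¬r, w1
Accessibility: w0Rw0, w0Rw1, w1Rw1
Branch closes: r and ¬r both at w1.
Every branch of the negation's tableau closes; the branch above is one of them.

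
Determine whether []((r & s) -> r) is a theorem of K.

Tableau for the negation ~[]((r & s) -> r):
1. ~[]((r & s) -> r), w0
2. ~((r & s) -> r), w1   [~[]-rule on 1: fresh world w1, w0Rw1]
3. r & s, w1   [~->-rule on 2]
4. ~r, w1   [~->-rule on 2]
5. r, w1   [&-rule on 3]
6. s, w1   [&-rule on 3]
Accessibility: w0Rw1
Branch closes: r and ~r both at w1.
Every branch of the negation's tableau closes; the branch above is one of them.

Valid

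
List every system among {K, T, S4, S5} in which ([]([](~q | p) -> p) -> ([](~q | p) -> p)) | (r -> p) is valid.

T-tableau for the negation ~(([]([](~q | p) -> p) -> ([](~q | p) -> p)) | (r -> p)):
1. ~(([]([](~q | p) -> p) -> ([](~q | p) -> p)) | (r -> p)), w0
2. ~([]([](~q | p) -> p) -> ([](~q | p) -> p)), w0
3. ~(r -> p), w0
4. []([](~q | p) -> p), w0
5. ~([](~q | p) -> p), w0
6. r, w0
7. ~p, w0
8. [](~q | p), w0
9. [](~q | p) -> p, w0
10. ~q | p, w0
11. ~[](~q | p), w0
12. ~q, w0
13. ~(~q | p), w1
14. q, w1
15. ~p, w1
16. [](~q | p) -> p, w1
17. ~q | p, w1
18. ~[](~q | p), w1
19. p, w1
Accessibility: w0Rw0, w0Rw1, w1Rw1
Branch closes: p and ~p both at w1.
Every branch closes (one shown): valid in T, hence also in S4, S5 (every theorem of T is a theorem of S4 and S5).
K-tableau for the negation ~(([]([](~q | p) -> p) -> ([](~q | p) -> p)) | (r -> p)):
1. ~(([]([](~q | p) -> p) -> ([](~q | p) -> p)) | (r -> p)), w0
2. ~([]([](~q | p) -> p) -> ([](~q | p) -> p)), w0
3. ~(r -> p), w0
4. []([](~q | p) -> p), w0
5. ~([](~q | p) -> p), w0
6. r, w0
7. ~p, w0
8. [](~q | p), w0
Complete open branch: countermodel on a K-frame, so not valid in K.

T, S4, S5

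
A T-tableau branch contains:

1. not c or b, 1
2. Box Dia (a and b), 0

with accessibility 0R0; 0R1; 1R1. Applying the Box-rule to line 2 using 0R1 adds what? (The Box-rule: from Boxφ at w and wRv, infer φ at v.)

Dia (a and b), 1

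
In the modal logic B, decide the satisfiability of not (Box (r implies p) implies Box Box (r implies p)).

Satisfiable (open branch found)

1. not (Box (r implies p) implies Box Box (r implies p)), u
2. Box (r implies p), u
3. not Box Box (r implies p), u
4. r implies p, u
5. p, u
6. not Box (r implies p), v
7. r implies p, v
8. p, v
9. not (r implies p), w
10. r, w
11. not p, w
Accessibility: uRu, uRv, vRu, vRv, vRw, wRv, wRw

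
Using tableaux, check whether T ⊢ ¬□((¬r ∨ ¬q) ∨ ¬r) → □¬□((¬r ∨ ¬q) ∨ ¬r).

Tableau for the negation ¬(¬□((¬r ∨ ¬q) ∨ ¬r) → □¬□((¬r ∨ ¬q) ∨ ¬r)):
1. ¬(¬□((¬r ∨ ¬q) ∨ ¬r) → □¬□((¬r ∨ ¬q) ∨ ¬r)), u
2. ¬□((¬r ∨ ¬q) ∨ ¬r), u   [¬→-rule on 1]
3. ¬□¬□((¬r ∨ ¬q) ∨ ¬r), u   [¬→-rule on 1]
4. ¬((¬r ∨ ¬q) ∨ ¬r), v   [¬□-rule on 2: fresh world v, uRv]
5. ¬(¬r ∨ ¬q), v   [¬∨-rule on 4]
6. r, v   [¬∨-rule on 4]
7. q, v   [¬∨-rule on 5]
8. □((¬r ∨ ¬q) ∨ ¬r), w   [¬□-rule on 3: fresh world w, uRw]
9. (¬r ∨ ¬q) ∨ ¬r, w   [□-rule on 8 via wRw]
10. ¬r, w   [∨-rule on 9 (branches; this branch)]
Accessibility: uRu, uRv, uRw, vRv, wRw
The negation has an open branch (countermodel exists).

Not valid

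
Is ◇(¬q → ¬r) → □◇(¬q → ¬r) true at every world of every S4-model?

Invalid (countermodel exists)

Tableau for the negation ¬(◇(¬q → ¬r) → □◇(¬q → ¬r)):
1. ¬(◇(¬q → ¬r) → □◇(¬q → ¬r)), u
2. ◇(¬q → ¬r), u   [¬→-rule on 1]
3. ¬□◇(¬q → ¬r), u   [¬→-rule on 1]
4. ¬q → ¬r, v   [◇-rule on 2: fresh world v, uRv]
5. ¬r, v   [→-rule on 4 (branches; this branch)]
6. ¬◇(¬q → ¬r), w   [¬□-rule on 3: fresh world w, uRw]
7. ¬(¬q → ¬r), w   [¬◇-rule on 6 via wRw]
8. ¬q, w   [¬→-rule on 7]
9. r, w   [¬→-rule on 7]
Accessibility: uRu, uRv, uRw, vRv, wRw
The negation has an open branch (countermodel exists).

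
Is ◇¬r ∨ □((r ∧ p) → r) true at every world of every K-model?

Valid in K

Tableau for the negation ¬(◇¬r ∨ □((r ∧ p) → r)):
1. ¬(◇¬r ∨ □((r ∧ p) → r)), 0
2. ¬◇¬r, 0   [¬∨-rule on 1]
3. ¬□((r ∧ p) → r), 0   [¬∨-rule on 1]
4. ¬((r ∧ p) → r), 1   [¬□-rule on 3: fresh world 1, 0R1]
5. r ∧ p, 1   [¬→-rule on 4]
6. ¬r, 1   [¬→-rule on 4]
7. r, 1   [∧-rule on 5]
8. p, 1   [∧-rule on 5]
Accessibility: 0R1
Branch closes: r and ¬r both at 1.
All branches of the negation close; one closing branch shown above.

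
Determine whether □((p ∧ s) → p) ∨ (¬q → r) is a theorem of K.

Valid in K

Tableau for the negation ¬(□((p ∧ s) → p) ∨ (¬q → r)):
1. ¬(□((p ∧ s) → p) ∨ (¬q → r)), 0
2. ¬□((p ∧ s) → p), 0
3. ¬(¬q → r), 0
4. ¬q, 0
5. ¬r, 0
6. ¬((p ∧ s) → p), 1
7. p ∧ s, 1
8. ¬p, 1
9. p, 1
10. s, 1
Accessibility: 0R1
Branch closes: p and ¬p both at 1.
Every branch of the negation's tableau closes; the branch above is one of them.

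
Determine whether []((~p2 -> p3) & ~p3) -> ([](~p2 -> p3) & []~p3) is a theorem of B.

Tableau for the negation ~([]((~p2 -> p3) & ~p3) -> ([](~p2 -> p3) & []~p3)):
1. ~([]((~p2 -> p3) & ~p3) -> ([](~p2 -> p3) & []~p3)), w0
2. []((~p2 -> p3) & ~p3), w0   [~->-rule on 1]
3. ~([](~p2 -> p3) & []~p3), w0   [~->-rule on 1]
4. (~p2 -> p3) & ~p3, w0   [[]-rule on 2 via w0Rw0]
5. ~p2 -> p3, w0   [&-rule on 4]
6. ~p3, w0   [&-rule on 4]
7. ~[](~p2 -> p3), w0   [~&-rule on 3 (branches; this branch)]
8. p2, w0   [->-rule on 5 (branches; this branch)]
9. ~(~p2 -> p3), w1   [~[]-rule on 7: fresh world w1, w0Rw1]
10. ~p2, w1   [~->-rule on 9]
11. ~p3, w1   [~->-rule on 9]
12. (~p2 -> p3) & ~p3, w1   [[]-rule on 2 via w0Rw1]
13. ~p2 -> p3, w1   [&-rule on 12]
14. p3, w1   [->-rule on 13 (branches; this branch)]
Accessibility: w0Rw0, w0Rw1, w1Rw0, w1Rw1
Branch closes: p3 and ~p3 both at w1.
Every branch of the negation's tableau closes; the branch above is one of them.

Yes, valid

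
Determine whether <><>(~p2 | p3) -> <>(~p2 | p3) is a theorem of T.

Tableau for the negation ~(<><>(~p2 | p3) -> <>(~p2 | p3)):
1. ~(<><>(~p2 | p3) -> <>(~p2 | p3)), w0
2. <><>(~p2 | p3), w0
3. ~<>(~p2 | p3), w0
4. ~(~p2 | p3), w0
5. p2, w0
6. ~p3, w0
7. <>(~p2 | p3), w1
8. ~(~p2 | p3), w1
9. p2, w1
10. ~p3, w1
11. ~p2 | p3, w2
12. p3, w2
Accessibility: w0Rw0, w0Rw1, w1Rw1, w1Rw2, w2Rw2
The negation has an open branch (countermodel exists).

No, not valid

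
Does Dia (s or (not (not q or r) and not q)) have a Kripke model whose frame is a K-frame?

Satisfiable (open branch found)

1. Dia (s or (not (not q or r) and not q)), u
2. s or (not (not q or r) and not q), v
3. s, v
Accessibility: uRv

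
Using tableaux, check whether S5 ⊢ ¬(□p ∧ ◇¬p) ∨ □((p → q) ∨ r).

Valid in S5

Tableau for the negation ¬(¬(□p ∧ ◇¬p) ∨ □((p → q) ∨ r)):
1. ¬(¬(□p ∧ ◇¬p) ∨ □((p → q) ∨ r)), u
2. □p ∧ ◇¬p, u
3. ¬□((p → q) ∨ r), u
4. □p, u
5. ◇¬p, u
6. p, u
7. ¬((p → q) ∨ r), v
8. ¬(p → q), v
9. ¬r, v
10. p, v
11. ¬q, v
12. ¬p, w
13. p, w
Accessibility: uRu, uRv, uRw, vRu, vRv, vRw, wRu, wRv, wRw
Branch closes: p and ¬p both at w.
All branches of the negation close; one closing branch shown above.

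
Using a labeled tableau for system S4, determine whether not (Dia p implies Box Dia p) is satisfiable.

Satisfiable (open branch found)

1. not (Dia p implies Box Dia p), u
2. Dia p, u   [neg-implies-rule on 1]
3. not Box Dia p, u   [neg-implies-rule on 1]
4. p, v   [Dia-rule on 2: fresh world v, uRv]
5. not Dia p, w   [neg-Box-rule on 3: fresh world w, uRw]
6. not p, w   [neg-Dia-rule on 5 via wRw]
Accessibility: uRu, uRv, uRw, vRv, wRw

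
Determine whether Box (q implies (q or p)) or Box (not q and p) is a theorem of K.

Tableau for the negation not (Box (q implies (q or p)) or Box (not q and p)):
1. not (Box (q implies (q or p)) or Box (not q and p)), u
2. not Box (q implies (q or p)), u
3. not Box (not q and p), u
4. not (q implies (q or p)), v
5. q, v
6. not (q or p), v
7. not q, v
8. not p, v
Accessibility: uRv
Branch closes: q and not q both at v.
All branches of the negation close; one closing branch shown above.

Valid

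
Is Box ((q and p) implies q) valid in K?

Tableau for the negation not Box ((q and p) implies q):
1. not Box ((q and p) implies q), u
2. not ((q and p) implies q), v
3. q and p, v
4. not q, v
5. q, v
6. p, v
Accessibility: uRv
Branch closes: q and not q both at v.
All branches of the negation close; one closing branch shown above.

Valid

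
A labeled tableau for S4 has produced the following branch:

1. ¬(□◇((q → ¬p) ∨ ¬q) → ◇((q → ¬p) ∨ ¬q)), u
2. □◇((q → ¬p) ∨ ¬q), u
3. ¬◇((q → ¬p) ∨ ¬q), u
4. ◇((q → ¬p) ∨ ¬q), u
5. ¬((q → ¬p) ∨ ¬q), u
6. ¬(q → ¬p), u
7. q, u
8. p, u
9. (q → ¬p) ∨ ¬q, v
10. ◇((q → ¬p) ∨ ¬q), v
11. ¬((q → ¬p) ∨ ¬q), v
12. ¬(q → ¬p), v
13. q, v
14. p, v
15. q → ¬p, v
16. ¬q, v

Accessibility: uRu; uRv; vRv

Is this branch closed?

Yes, closed

Both q and ¬q appear at v.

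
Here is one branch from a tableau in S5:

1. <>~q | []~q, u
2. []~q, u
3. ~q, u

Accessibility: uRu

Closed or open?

No, open

No world carries both an atom and its negation.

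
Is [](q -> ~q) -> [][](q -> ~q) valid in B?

Tableau for the negation ~([](q -> ~q) -> [][](q -> ~q)):
1. ~([](q -> ~q) -> [][](q -> ~q)), u
2. [](q -> ~q), u
3. ~[][](q -> ~q), u
4. q -> ~q, u
5. ~q, u
6. ~[](q -> ~q), v
7. q -> ~q, v
8. ~q, v
9. ~(q -> ~q), w
10. q, w
Accessibility: uRu, uRv, vRu, vRv, vRw, wRv, wRw
The negation has an open branch (countermodel exists).

Invalid (countermodel exists)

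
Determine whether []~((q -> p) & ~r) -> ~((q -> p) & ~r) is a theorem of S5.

Tableau for the negation ~([]~((q -> p) & ~r) -> ~((q -> p) & ~r)):
1. ~([]~((q -> p) & ~r) -> ~((q -> p) & ~r)), u
2. []~((q -> p) & ~r), u
3. (q -> p) & ~r, u
4. q -> p, u
5. ~r, u
6. ~((q -> p) & ~r), u
7. p, u
8. ~(q -> p), u
9. q, u
10. ~p, u
Accessibility: uRu
Branch closes: p and ~p both at u.
Every branch of the negation's tableau closes; the branch above is one of them.

Valid in S5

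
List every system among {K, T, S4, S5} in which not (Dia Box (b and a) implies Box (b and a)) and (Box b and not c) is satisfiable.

S4-tableau for the formula:
1. not (Dia Box (b and a) implies Box (b and a)) and (Box b and not c), 0
2. not (Dia Box (b and a) implies Box (b and a)), 0
3. Box b and not c, 0
4. Dia Box (b and a), 0
5. not Box (b and a), 0
6. Box b, 0
7. not c, 0
8. b, 0
9. Box (b and a), 1
10. b, 1
11. b and a, 1
12. a, 1
13. not (b and a), 2
14. b, 2
15. not a, 2
Accessibility: 0R0, 0R1, 0R2, 1R1, 2R2
Complete open branch: satisfiable in S4, hence also in K, T (this S4-model is also a K-model and a T-model).
S5-tableau for the formula:
1. not (Dia Box (b and a) implies Box (b and a)) and (Box b and not c), 0
2. not (Dia Box (b and a) implies Box (b and a)), 0
3. Box b and not c, 0
4. Dia Box (b and a), 0
5. not Box (b and a), 0
6. Box b, 0
7. not c, 0
8. b, 0
9. Box (b and a), 1
10. b, 1
11. b and a, 0
12. a, 0
13. b and a, 1
14. a, 1
15. not (b and a), 2
16. b, 2
17. b and a, 2
18. a, 2
19. not a, 2
Accessibility: 0R0, 0R1, 0R2, 1R0, 1R1, 1R2, 2R0, 2R1, 2R2
Branch closes: a and not a both at 2.
Every branch closes (one shown): unsatisfiable in S5.

K, T, S4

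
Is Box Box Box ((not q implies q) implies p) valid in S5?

Invalid (countermodel exists)

Tableau for the negation not Box Box Box ((not q implies q) implies p):
1. not Box Box Box ((not q implies q) implies p), w0
2. not Box Box ((not q implies q) implies p), w1   [neg-Box-rule on 1: fresh world w1, w0Rw1]
3. not Box ((not q implies q) implies p), w2   [neg-Box-rule on 2: fresh world w2, w1Rw2]
4. not ((not q implies q) implies p), w3   [neg-Box-rule on 3: fresh world w3, w2Rw3]
5. not q implies q, w3   [neg-implies-rule on 4]
6. not p, w3   [neg-implies-rule on 4]
7. q, w3   [implies-rule on 5 (branches; this branch)]
Accessibility: w0Rw0, w0Rw1, w0Rw2, w0Rw3, w1Rw0, w1Rw1, w1Rw2, w1Rw3, w2Rw0, w2Rw1, w2Rw2, w2Rw3, w3Rw0, w3Rw1, w3Rw2, w3Rw3
The negation has an open branch (countermodel exists).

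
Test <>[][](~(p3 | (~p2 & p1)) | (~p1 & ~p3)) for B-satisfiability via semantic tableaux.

1. <>[][](~(p3 | (~p2 & p1)) | (~p1 & ~p3)), w0
2. [][](~(p3 | (~p2 & p1)) | (~p1 & ~p3)), w1
3. [](~(p3 | (~p2 & p1)) | (~p1 & ~p3)), w0
4. [](~(p3 | (~p2 & p1)) | (~p1 & ~p3)), w1
5. ~(p3 | (~p2 & p1)) | (~p1 & ~p3), w0
6. ~(p3 | (~p2 & p1)) | (~p1 & ~p3), w1
7. ~p1 & ~p3, w0
8. ~p1, w0
9. ~p3, w0
10. ~p1 & ~p3, w1
11. ~p1, w1
12. ~p3, w1
Accessibility: w0Rw0, w0Rw1, w1Rw0, w1Rw1

Yes, satisfiable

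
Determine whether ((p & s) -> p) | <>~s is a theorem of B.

Valid in B

Tableau for the negation ~(((p & s) -> p) | <>~s):
1. ~(((p & s) -> p) | <>~s), 0
2. ~((p & s) -> p), 0
3. ~<>~s, 0
4. p & s, 0
5. ~p, 0
6. p, 0
7. s, 0
Accessibility: 0R0
Branch closes: p and ~p both at 0.
Every branch of the negation's tableau closes; the branch above is one of them.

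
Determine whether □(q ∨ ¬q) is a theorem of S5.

Tableau for the negation ¬□(q ∨ ¬q):
1. ¬□(q ∨ ¬q), u
2. ¬(q ∨ ¬q), v
3. ¬q, v
4. q, v
Accessibility: uRu, uRv, vRu, vRv
Branch closes: q and ¬q both at v.
Every branch of the negation's tableau closes; the branch above is one of them.

Yes, valid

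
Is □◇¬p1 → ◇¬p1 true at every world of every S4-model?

Valid

Tableau for the negation ¬(□◇¬p1 → ◇¬p1):
1. ¬(□◇¬p1 → ◇¬p1), w0
2. □◇¬p1, w0
3. ¬◇¬p1, w0
4. ◇¬p1, w0
5. p1, w0
6. ¬p1, w1
7. ◇¬p1, w1
8. p1, w1
Accessibility: w0Rw0, w0Rw1, w1Rw1
Branch closes: p1 and ¬p1 both at w1.
All branches of the negation close; one closing branch shown above.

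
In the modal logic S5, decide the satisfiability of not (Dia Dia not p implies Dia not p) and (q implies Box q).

1. not (Dia Dia not p implies Dia not p) and (q implies Box q), u
2. not (Dia Dia not p implies Dia not p), u
3. q implies Box q, u
4. Dia Dia not p, u
5. not Dia not p, u
6. p, u
7. Box q, u
8. q, u
9. Dia not p, v
10. p, v
11. q, v
12. not p, w
13. p, w
Accessibility: uRu, uRv, uRw, vRu, vRv, vRw, wRu, wRv, wRw
Branch closes: p and not p both at w.
(One branch shown.) All branches close.

Unsatisfiable (every branch closes)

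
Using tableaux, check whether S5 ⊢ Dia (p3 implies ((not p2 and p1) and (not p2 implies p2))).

Tableau for the negation not Dia (p3 implies ((not p2 and p1) and (not p2 implies p2))):
1. not Dia (p3 implies ((not p2 and p1) and (not p2 implies p2))), 0
2. not (p3 implies ((not p2 and p1) and (not p2 implies p2))), 0
3. p3, 0
4. not ((not p2 and p1) and (not p2 implies p2)), 0
5. not (not p2 implies p2), 0
6. not p2, 0
Accessibility: 0R0
The negation has an open branch (countermodel exists).

No, not valid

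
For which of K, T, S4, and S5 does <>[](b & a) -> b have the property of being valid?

S5-tableau for the negation ~(<>[](b & a) -> b):
1. ~(<>[](b & a) -> b), 0
2. <>[](b & a), 0
3. ~b, 0
4. [](b & a), 1
5. b & a, 0
6. b, 0
7. a, 0
Accessibility: 0R0, 0R1, 1R0, 1R1
Branch closes: b and ~b both at 0.
Every branch closes (one shown): valid in S5.
S4-tableau for the negation ~(<>[](b & a) -> b):
1. ~(<>[](b & a) -> b), 0
2. <>[](b & a), 0
3. ~b, 0
4. [](b & a), 1
5. b & a, 1
6. b, 1
7. a, 1
Accessibility: 0R0, 0R1, 1R1
Complete open branch: countermodel on an S4-frame, so not valid in S4, nor in K, T (the same frame is also a K-frame and a T-frame).

S5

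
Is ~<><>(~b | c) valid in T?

Tableau for the negation <><>(~b | c):
1. <><>(~b | c), 0
2. <>(~b | c), 1
3. ~b | c, 2
4. c, 2
Accessibility: 0R0, 0R1, 1R1, 1R2, 2R2
The negation has an open branch (countermodel exists).

No, not valid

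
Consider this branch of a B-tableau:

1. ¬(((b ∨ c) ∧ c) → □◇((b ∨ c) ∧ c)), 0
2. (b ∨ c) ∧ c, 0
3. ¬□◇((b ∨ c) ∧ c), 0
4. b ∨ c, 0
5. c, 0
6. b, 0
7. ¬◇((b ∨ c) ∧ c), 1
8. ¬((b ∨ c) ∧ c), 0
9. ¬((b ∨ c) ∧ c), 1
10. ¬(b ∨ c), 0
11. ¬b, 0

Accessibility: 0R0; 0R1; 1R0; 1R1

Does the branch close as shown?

Yes, closed

Both b and ¬b appear at 0.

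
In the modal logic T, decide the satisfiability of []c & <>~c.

1. []c & <>~c, w0
2. []c, w0
3. <>~c, w0
4. c, w0
5. ~c, w1
6. c, w1
Accessibility: w0Rw0, w0Rw1, w1Rw1
Branch closes: c and ~c both at w1.
Every branch closes; the branch above is one of them.

No, unsatisfiable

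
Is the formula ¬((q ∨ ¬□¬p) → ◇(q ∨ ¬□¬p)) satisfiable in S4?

1. ¬((q ∨ ¬□¬p) → ◇(q ∨ ¬□¬p)), w0
2. q ∨ ¬□¬p, w0   [¬→-rule on 1]
3. ¬◇(q ∨ ¬□¬p), w0   [¬→-rule on 1]
4. ¬(q ∨ ¬□¬p), w0   [¬◇-rule on 3 via w0Rw0]
5. ¬q, w0   [¬∨-rule on 4]
6. □¬p, w0   [¬∨-rule on 4]
7. ¬p, w0   [□-rule on 6 via w0Rw0]
8. ¬□¬p, w0   [∨-rule on 2 (branches; this branch)]
9. p, w1   [¬□-rule on 8: fresh world w1, w0Rw1]
10. ¬(q ∨ ¬□¬p), w1   [¬◇-rule on 3 via w0Rw1]
11. ¬q, w1   [¬∨-rule on 10]
12. □¬p, w1   [¬∨-rule on 10]
13. ¬p, w1   [□-rule on 6 via w0Rw1]
Accessibility: w0Rw0, w0Rw1, w1Rw1
Branch closes: p and ¬p both at w1.
All branches of the tableau close; one closing branch shown above.

No, unsatisfiable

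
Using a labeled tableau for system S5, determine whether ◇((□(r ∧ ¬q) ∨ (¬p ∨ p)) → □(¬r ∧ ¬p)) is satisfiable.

Satisfiable

1. ◇((□(r ∧ ¬q) ∨ (¬p ∨ p)) → □(¬r ∧ ¬p)), 0
2. (□(r ∧ ¬q) ∨ (¬p ∨ p)) → □(¬r ∧ ¬p), 1
3. □(¬r ∧ ¬p), 1
4. ¬r ∧ ¬p, 0
5. ¬r, 0
6. ¬p, 0
7. ¬r ∧ ¬p, 1
8. ¬r, 1
9. ¬p, 1
Accessibility: 0R0, 0R1, 1R0, 1R1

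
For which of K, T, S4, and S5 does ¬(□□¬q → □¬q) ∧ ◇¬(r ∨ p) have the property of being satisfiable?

K

K-tableau for the formula:
1. ¬(□□¬q → □¬q) ∧ ◇¬(r ∨ p), 0
2. ¬(□□¬q → □¬q), 0
3. ◇¬(r ∨ p), 0
4. □□¬q, 0
5. ¬□¬q, 0
6. ¬(r ∨ p), 1
7. ¬r, 1
8. ¬p, 1
9. □¬q, 1
10. q, 2
11. □¬q, 2
Accessibility: 0R1, 0R2
Complete open branch: satisfiable in K.
T-tableau for the formula:
1. ¬(□□¬q → □¬q) ∧ ◇¬(r ∨ p), 0
2. ¬(□□¬q → □¬q), 0
3. ◇¬(r ∨ p), 0
4. □□¬q, 0
5. ¬□¬q, 0
6. □¬q, 0
7. ¬q, 0
8. ¬(r ∨ p), 1
9. ¬r, 1
10. ¬p, 1
11. □¬q, 1
12. ¬q, 1
13. q, 2
14. □¬q, 2
15. ¬q, 2
Accessibility: 0R0, 0R1, 0R2, 1R1, 2R2
Branch closes: q and ¬q both at 2.
Every branch closes (one shown): unsatisfiable in T, hence also in S4, S5 (every S4/S5-frame is a T-frame).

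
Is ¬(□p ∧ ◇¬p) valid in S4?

Tableau for the negation □p ∧ ◇¬p:
1. □p ∧ ◇¬p, w0
2. □p, w0
3. ◇¬p, w0
4. p, w0
5. ¬p, w1
6. p, w1
Accessibility: w0Rw0, w0Rw1, w1Rw1
Branch closes: p and ¬p both at w1.
All branches of the negation close; one closing branch shown above.

Valid in S4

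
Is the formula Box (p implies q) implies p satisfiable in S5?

Satisfiable (open branch found)

1. Box (p implies q) implies p, 0
2. p, 0
Accessibility: 0R0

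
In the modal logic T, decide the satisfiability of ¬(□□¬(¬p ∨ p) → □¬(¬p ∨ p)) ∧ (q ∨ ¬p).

Unsatisfiable

1. ¬(□□¬(¬p ∨ p) → □¬(¬p ∨ p)) ∧ (q ∨ ¬p), w0
2. ¬(□□¬(¬p ∨ p) → □¬(¬p ∨ p)), w0   [∧-rule on 1]
3. q ∨ ¬p, w0   [∧-rule on 1]
4. □□¬(¬p ∨ p), w0   [¬→-rule on 2]
5. ¬□¬(¬p ∨ p), w0   [¬→-rule on 2]
6. □¬(¬p ∨ p), w0   [□-rule on 4 via w0Rw0]
7. ¬(¬p ∨ p), w0   [□-rule on 6 via w0Rw0]
8. p, w0   [¬∨-rule on 7]
9. ¬p, w0   [¬∨-rule on 7]
Accessibility: w0Rw0
Branch closes: p and ¬p both at w0.
(One branch shown.) All branches close.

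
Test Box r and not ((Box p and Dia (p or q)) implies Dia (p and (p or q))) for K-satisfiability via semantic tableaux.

Unsatisfiable (every branch closes)

1. Box r and not ((Box p and Dia (p or q)) implies Dia (p and (p or q))), u
2. Box r, u   [and-rule on 1]
3. not ((Box p and Dia (p or q)) implies Dia (p and (p or q))), u   [and-rule on 1]
4. Box p and Dia (p or q), u   [neg-implies-rule on 3]
5. not Dia (p and (p or q)), u   [neg-implies-rule on 3]
6. Box p, u   [and-rule on 4]
7. Dia (p or q), u   [and-rule on 4]
8. p or q, v   [Dia-rule on 7: fresh world v, uRv]
9. r, v   [Box-rule on 2 via uRv]
10. not (p and (p or q)), v   [neg-Dia-rule on 5 via uRv]
11. p, v   [Box-rule on 6 via uRv]
12. q, v   [or-rule on 8 (branches; this branch)]
13. not (p or q), v   [neg-and-rule on 10 (branches; this branch)]
14. not p, v   [neg-or-rule on 13]
15. not q, v   [neg-or-rule on 13]
Accessibility: uRv
Branch closes: p and not p both at v.
Every branch closes; the branch above is one of them.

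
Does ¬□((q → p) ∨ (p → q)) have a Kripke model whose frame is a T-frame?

No, unsatisfiable

1. ¬□((q → p) ∨ (p → q)), 0
2. ¬((q → p) ∨ (p → q)), 1
3. ¬(q → p), 1
4. ¬(p → q), 1
5. q, 1
6. ¬p, 1
7. p, 1
8. ¬q, 1
Accessibility: 0R0, 0R1, 1R1
Branch closes: p and ¬p both at 1.
Every branch closes; the branch above is one of them.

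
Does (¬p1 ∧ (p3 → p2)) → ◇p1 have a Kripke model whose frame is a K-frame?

1. (¬p1 ∧ (p3 → p2)) → ◇p1, 0
2. ◇p1, 0
3. p1, 1
Accessibility: 0R1

Yes, satisfiable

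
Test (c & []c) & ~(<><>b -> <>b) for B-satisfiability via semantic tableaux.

1. (c & []c) & ~(<><>b -> <>b), 0
2. c & []c, 0
3. ~(<><>b -> <>b), 0
4. c, 0
5. []c, 0
6. <><>b, 0
7. ~<>b, 0
8. ~b, 0
9. <>b, 1
10. c, 1
11. ~b, 1
12. b, 2
Accessibility: 0R0, 0R1, 1R0, 1R1, 1R2, 2R1, 2R2

Satisfiable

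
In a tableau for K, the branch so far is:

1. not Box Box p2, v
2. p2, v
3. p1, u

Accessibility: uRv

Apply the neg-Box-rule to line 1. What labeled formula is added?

a fresh world w with vRw, and not Box p2 at w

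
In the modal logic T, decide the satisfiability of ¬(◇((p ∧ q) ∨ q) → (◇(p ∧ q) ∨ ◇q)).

1. ¬(◇((p ∧ q) ∨ q) → (◇(p ∧ q) ∨ ◇q)), 0
2. ◇((p ∧ q) ∨ q), 0   [¬→-rule on 1]
3. ¬(◇(p ∧ q) ∨ ◇q), 0   [¬→-rule on 1]
4. ¬◇(p ∧ q), 0   [¬∨-rule on 3]
5. ¬◇q, 0   [¬∨-rule on 3]
6. ¬(p ∧ q), 0   [¬◇-rule on 4 via 0R0]
7. ¬q, 0   [¬◇-rule on 5 via 0R0]
8. (p ∧ q) ∨ q, 1   [◇-rule on 2: fresh world 1, 0R1]
9. ¬(p ∧ q), 1   [¬◇-rule on 4 via 0R1]
10. ¬q, 1   [¬◇-rule on 5 via 0R1]
11. p ∧ q, 1   [∨-rule on 8 (branches; this branch)]
12. p, 1   [∧-rule on 11]
13. q, 1   [∧-rule on 11]
Accessibility: 0R0, 0R1, 1R1
Branch closes: q and ¬q both at 1.
Every branch closes; the branch above is one of them.

Unsatisfiable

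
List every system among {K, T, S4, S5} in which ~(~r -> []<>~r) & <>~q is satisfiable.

S5-tableau for the formula:
1. ~(~r -> []<>~r) & <>~q, u
2. ~(~r -> []<>~r), u
3. <>~q, u
4. ~r, u
5. ~[]<>~r, u
6. ~q, v
7. ~<>~r, w
8. r, u
Accessibility: uRu, uRv, uRw, vRu, vRv, vRw, wRu, wRv, wRw
Branch closes: r and ~r both at u.
Every branch closes (one shown): unsatisfiable in S5.
S4-tableau for the formula:
1. ~(~r -> []<>~r) & <>~q, u
2. ~(~r -> []<>~r), u
3. <>~q, u
4. ~r, u
5. ~[]<>~r, u
6. ~q, v
7. ~<>~r, w
8. r, w
Accessibility: uRu, uRv, uRw, vRv, wRw
Complete open branch: satisfiable in S4, hence also in K, T (this S4-model is also a K-model and a T-model).

K, T, S4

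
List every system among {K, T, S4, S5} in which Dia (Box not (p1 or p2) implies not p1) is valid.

T, S4, S5

K-tableau for the negation not Dia (Box not (p1 or p2) implies not p1):
1. not Dia (Box not (p1 or p2) implies not p1), u
Complete open branch: countermodel on a K-frame, so not valid in K.
T-tableau for the negation not Dia (Box not (p1 or p2) implies not p1):
1. not Dia (Box not (p1 or p2) implies not p1), u
2. not (Box not (p1 or p2) implies not p1), u   [neg-Dia-rule on 1 via uRu]
3. Box not (p1 or p2), u   [neg-implies-rule on 2]
4. p1, u   [neg-implies-rule on 2]
5. not (p1 or p2), u   [Box-rule on 3 via uRu]
6. not p1, u   [neg-or-rule on 5]
7. not p2, u   [neg-or-rule on 5]
Accessibility: uRu
Branch closes: p1 and not p1 both at u.
Every branch closes (one shown): valid in T, hence also in S4, S5 (every theorem of T is a theorem of S4 and S5).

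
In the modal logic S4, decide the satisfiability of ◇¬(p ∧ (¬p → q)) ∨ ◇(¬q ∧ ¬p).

Satisfiable (open branch found)

1. ◇¬(p ∧ (¬p → q)) ∨ ◇(¬q ∧ ¬p), 0
2. ◇(¬q ∧ ¬p), 0   [∨-rule on 1 (branches; this branch)]
3. ¬q ∧ ¬p, 1   [◇-rule on 2: fresh world 1, 0R1]
4. ¬q, 1   [∧-rule on 3]
5. ¬p, 1   [∧-rule on 3]
Accessibility: 0R0, 0R1, 1R1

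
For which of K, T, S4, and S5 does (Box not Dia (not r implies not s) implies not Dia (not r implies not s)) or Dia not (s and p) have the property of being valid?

T, S4, S5

K-tableau for the negation not ((Box not Dia (not r implies not s) implies not Dia (not r implies not s)) or Dia not (s and p)):
1. not ((Box not Dia (not r implies not s) implies not Dia (not r implies not s)) or Dia not (s and p)), u
2. not (Box not Dia (not r implies not s) implies not Dia (not r implies not s)), u
3. not Dia not (s and p), u
4. Box not Dia (not r implies not s), u
5. Dia (not r implies not s), u
6. not r implies not s, v
7. s and p, v
8. s, v
9. p, v
10. not Dia (not r implies not s), v
11. r, v
Accessibility: uRv
Complete open branch: countermodel on a K-frame, so not valid in K.
T-tableau for the negation not ((Box not Dia (not r implies not s) implies not Dia (not r implies not s)) or Dia not (s and p)):
1. not ((Box not Dia (not r implies not s) implies not Dia (not r implies not s)) or Dia not (s and p)), u
2. not (Box not Dia (not r implies not s) implies not Dia (not r implies not s)), u
3. not Dia not (s and p), u
4. Box not Dia (not r implies not s), u
5. Dia (not r implies not s), u
6. s and p, u
7. s, u
8. p, u
9. not Dia (not r implies not s), u
10. not (not r implies not s), u
11. not r, u
12. not r implies not s, v
13. s and p, v
14. s, v
15. p, v
16. not Dia (not r implies not s), v
17. not (not r implies not s), v
18. not r, v
19. not s, v
Accessibility: uRu, uRv, vRv
Branch closes: s and not s both at v.
Every branch closes (one shown): valid in T, hence also in S4, S5 (every theorem of T is a theorem of S4 and S5).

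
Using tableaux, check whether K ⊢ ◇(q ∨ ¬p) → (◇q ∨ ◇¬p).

Tableau for the negation ¬(◇(q ∨ ¬p) → (◇q ∨ ◇¬p)):
1. ¬(◇(q ∨ ¬p) → (◇q ∨ ◇¬p)), u
2. ◇(q ∨ ¬p), u   [¬→-rule on 1]
3. ¬(◇q ∨ ◇¬p), u   [¬→-rule on 1]
4. ¬◇q, u   [¬∨-rule on 3]
5. ¬◇¬p, u   [¬∨-rule on 3]
6. q ∨ ¬p, v   [◇-rule on 2: fresh world v, uRv]
7. ¬q, v   [¬◇-rule on 4 via uRv]
8. p, v   [¬◇-rule on 5 via uRv]
9. ¬p, v   [∨-rule on 6 (branches; this branch)]
Accessibility: uRv
Branch closes: p and ¬p both at v.
Every branch of the negation's tableau closes; the branch above is one of them.

Valid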